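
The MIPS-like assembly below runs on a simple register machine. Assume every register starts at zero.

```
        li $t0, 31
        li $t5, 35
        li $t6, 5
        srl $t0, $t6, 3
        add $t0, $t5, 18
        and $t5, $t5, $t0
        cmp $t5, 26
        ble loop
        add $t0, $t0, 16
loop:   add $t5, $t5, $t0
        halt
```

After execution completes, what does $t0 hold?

$t0=31
$t5=35
$t6=5
$t0=5>>3=0
$t0=35+18=53
$t5=35&53=33
cmp $t5, 26  (cmp 33,26)
ble loop: not taken
$t0=53+16=69
$t5=33+69=102
halt.

69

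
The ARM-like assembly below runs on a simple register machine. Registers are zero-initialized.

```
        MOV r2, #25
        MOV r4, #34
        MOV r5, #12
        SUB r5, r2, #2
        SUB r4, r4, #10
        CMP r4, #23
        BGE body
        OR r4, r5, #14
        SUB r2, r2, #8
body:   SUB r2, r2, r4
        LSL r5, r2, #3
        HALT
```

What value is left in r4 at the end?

after MOV r2, #25: r2=25
after MOV r4, #34: r4=34
after MOV r5, #12: r5=12
after SUB r5, r2, #2: r5=25-2=23
after SUB r4, r4, #10: r4=34-10=24
CMP r4, #23  (cmp 24,23)
BGE body: taken
after SUB r2, r2, r4: r2=25-24=1
after LSL r5, r2, #3: r5=1<<3=8
halt.

24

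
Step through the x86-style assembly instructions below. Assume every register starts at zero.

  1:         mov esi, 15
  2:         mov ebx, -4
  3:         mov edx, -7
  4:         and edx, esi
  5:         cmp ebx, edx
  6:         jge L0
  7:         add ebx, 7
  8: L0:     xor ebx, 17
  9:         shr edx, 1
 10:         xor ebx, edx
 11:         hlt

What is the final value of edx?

4

esi=15
ebx=-4
edx=-7
edx=(-7)&15=9
cmp ebx, edx  (cmp -4,9)
jge L0: not taken
ebx=(-4)+7=3
ebx=3^17=18
edx=9>>1=4
ebx=18^4=22
halt.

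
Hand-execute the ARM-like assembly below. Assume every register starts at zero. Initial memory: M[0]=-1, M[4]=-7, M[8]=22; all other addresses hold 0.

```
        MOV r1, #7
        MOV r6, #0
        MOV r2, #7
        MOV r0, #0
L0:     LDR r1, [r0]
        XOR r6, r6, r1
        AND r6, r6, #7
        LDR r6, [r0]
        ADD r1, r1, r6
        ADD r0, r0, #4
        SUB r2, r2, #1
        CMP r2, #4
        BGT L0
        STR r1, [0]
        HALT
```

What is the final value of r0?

after MOV r1, #7: r1=7
after MOV r6, #0: r6=0
after MOV r2, #7: r2=7
after MOV r0, #0: r0=0
after LDR r1, [r0]: r1=M[0]=-1
after XOR r6, r6, r1: r6=0^(-1)=-1
after AND r6, r6, #7: r6=(-1)&7=7
after LDR r6, [r0]: r6=M[0]=-1
after ADD r1, r1, r6: r1=(-1)+(-1)=-2
after ADD r0, r0, #4: r0=0+4=4
after SUB r2, r2, #1: r2=7-1=6
CMP r2, #4  (cmp 6,4)
BGT L0: taken
after LDR r1, [r0]: r1=M[4]=-7
after XOR r6, r6, r1: r6=(-1)^(-7)=6
after AND r6, r6, #7: r6=6&7=6
after LDR r6, [r0]: r6=M[4]=-7
after ADD r1, r1, r6: r1=(-7)+(-7)=-14
after ADD r0, r0, #4: r0=4+4=8
after SUB r2, r2, #1: r2=6-1=5
CMP r2, #4  (cmp 5,4)
BGT L0: taken
after LDR r1, [r0]: r1=M[8]=22
after XOR r6, r6, r1: r6=(-7)^22=-17
after AND r6, r6, #7: r6=(-17)&7=7
after LDR r6, [r0]: r6=M[8]=22
after ADD r1, r1, r6: r1=22+22=44
after ADD r0, r0, #4: r0=8+4=12
after SUB r2, r2, #1: r2=5-1=4
CMP r2, #4  (cmp 4,4)
BGT L0: not taken
STR r1, [0] → M[0]=44
halt.

12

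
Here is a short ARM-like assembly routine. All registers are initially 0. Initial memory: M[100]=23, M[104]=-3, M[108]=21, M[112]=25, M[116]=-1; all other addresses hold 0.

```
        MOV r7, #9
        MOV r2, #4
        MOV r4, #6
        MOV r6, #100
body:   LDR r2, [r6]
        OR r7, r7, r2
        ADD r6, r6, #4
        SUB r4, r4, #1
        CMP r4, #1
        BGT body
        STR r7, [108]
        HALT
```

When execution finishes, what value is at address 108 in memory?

-1

r7=9
r2=4
r4=6
r6=100
r2=M[100]=23
r7=9|23=31
r6=100+4=104
r4=6-1=5
CMP r4, #1  (cmp 5,1)
BGT body: taken
r2=M[104]=-3
r7=31|(-3)=-1
r6=104+4=108
r4=5-1=4
CMP r4, #1  (cmp 4,1)
BGT body: taken
r2=M[108]=21
r7=(-1)|21=-1
r6=108+4=112
r4=4-1=3
CMP r4, #1  (cmp 3,1)
BGT body: taken
r2=M[112]=25
r7=(-1)|25=-1
r6=112+4=116
r4=3-1=2
CMP r4, #1  (cmp 2,1)
BGT body: taken
r2=M[116]=-1
r7=(-1)|(-1)=-1
r6=116+4=120
r4=2-1=1
CMP r4, #1  (cmp 1,1)
BGT body: not taken
STR r7, [108] → M[108]=-1
halt.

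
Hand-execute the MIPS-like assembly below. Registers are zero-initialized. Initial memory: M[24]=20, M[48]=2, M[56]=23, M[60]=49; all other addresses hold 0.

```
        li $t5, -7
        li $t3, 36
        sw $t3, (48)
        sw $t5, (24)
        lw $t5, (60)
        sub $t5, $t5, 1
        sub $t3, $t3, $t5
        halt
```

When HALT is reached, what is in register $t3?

after li $t5, -7: $t5=-7
after li $t3, 36: $t3=36
sw $t3, (48) → M[48]=36
sw $t5, (24) → M[24]=-7
after lw $t5, (60): $t5=M[60]=49
after sub $t5, $t5, 1: $t5=49-1=48
after sub $t3, $t3, $t5: $t3=36-48=-12
halt.

-12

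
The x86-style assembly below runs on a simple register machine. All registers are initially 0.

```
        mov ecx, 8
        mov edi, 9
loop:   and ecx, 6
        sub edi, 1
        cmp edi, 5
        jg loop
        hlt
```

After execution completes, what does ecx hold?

ecx=8
edi=9
ecx=8&6=0
edi=9-1=8
cmp edi, 5  (cmp 8,5)
jg loop: taken
ecx=0&6=0
edi=8-1=7
cmp edi, 5  (cmp 7,5)
jg loop: taken
ecx=0&6=0
edi=7-1=6
cmp edi, 5  (cmp 6,5)
jg loop: taken
ecx=0&6=0
edi=6-1=5
cmp edi, 5  (cmp 5,5)
jg loop: not taken
halt.

0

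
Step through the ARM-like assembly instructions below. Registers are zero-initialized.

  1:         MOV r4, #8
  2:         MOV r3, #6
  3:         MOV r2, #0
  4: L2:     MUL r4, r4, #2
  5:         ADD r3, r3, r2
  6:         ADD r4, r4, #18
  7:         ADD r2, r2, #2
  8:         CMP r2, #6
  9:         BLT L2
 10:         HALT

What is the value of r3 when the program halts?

12

r4=8
r3=6
r2=0
r4=8*2=16
r3=6+0=6
r4=16+18=34
r2=0+2=2
CMP r2, #6  (cmp 2,6)
BLT L2: taken
r4=34*2=68
r3=6+2=8
r4=68+18=86
r2=2+2=4
CMP r2, #6  (cmp 4,6)
BLT L2: taken
r4=86*2=172
r3=8+4=12
r4=172+18=190
r2=4+2=6
CMP r2, #6  (cmp 6,6)
BLT L2: not taken
halt.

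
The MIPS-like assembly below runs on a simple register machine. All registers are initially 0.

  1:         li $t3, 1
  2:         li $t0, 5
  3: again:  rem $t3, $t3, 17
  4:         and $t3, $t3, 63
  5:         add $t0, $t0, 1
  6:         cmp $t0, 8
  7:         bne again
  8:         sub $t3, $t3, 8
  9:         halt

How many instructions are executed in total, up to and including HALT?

after li $t3, 1: $t3=1
after li $t0, 5: $t0=5
after rem $t3, $t3, 17: $t3=1%17=1
after and $t3, $t3, 63: $t3=1&63=1
after add $t0, $t0, 1: $t0=5+1=6
cmp $t0, 8  (cmp 6,8)
bne again: taken
after rem $t3, $t3, 17: $t3=1%17=1
after and $t3, $t3, 63: $t3=1&63=1
after add $t0, $t0, 1: $t0=6+1=7
cmp $t0, 8  (cmp 7,8)
bne again: taken
after rem $t3, $t3, 17: $t3=1%17=1
after and $t3, $t3, 63: $t3=1&63=1
after add $t0, $t0, 1: $t0=7+1=8
cmp $t0, 8  (cmp 8,8)
bne again: not taken
after sub $t3, $t3, 8: $t3=1-8=-7
halt.
Total executed instructions: 19.

19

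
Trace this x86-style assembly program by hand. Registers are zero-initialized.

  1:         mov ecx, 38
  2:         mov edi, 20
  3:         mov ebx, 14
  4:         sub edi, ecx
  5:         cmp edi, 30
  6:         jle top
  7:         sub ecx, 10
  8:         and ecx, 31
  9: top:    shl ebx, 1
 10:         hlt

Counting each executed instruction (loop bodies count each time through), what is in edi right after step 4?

-18

ecx=38
edi=20
ebx=14
edi=20-38=-18
After step 4: edi = -18.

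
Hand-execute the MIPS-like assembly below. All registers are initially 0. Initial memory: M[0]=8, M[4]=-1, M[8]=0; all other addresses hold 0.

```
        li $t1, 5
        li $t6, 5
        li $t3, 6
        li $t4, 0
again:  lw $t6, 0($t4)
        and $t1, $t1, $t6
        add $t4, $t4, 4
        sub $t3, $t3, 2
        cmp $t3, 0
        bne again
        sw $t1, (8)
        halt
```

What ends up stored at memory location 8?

li $t1, 5 → $t1=5
li $t6, 5 → $t6=5
li $t3, 6 → $t3=6
li $t4, 0 → $t4=0
lw $t6, 0($t4) → $t6=M[0]=8
and $t1, $t1, $t6 → $t1=5&8=0
add $t4, $t4, 4 → $t4=0+4=4
sub $t3, $t3, 2 → $t3=6-2=4
cmp $t3, 0  (cmp 4,0)
bne again: taken
lw $t6, 0($t4) → $t6=M[4]=-1
and $t1, $t1, $t6 → $t1=0&(-1)=0
add $t4, $t4, 4 → $t4=4+4=8
sub $t3, $t3, 2 → $t3=4-2=2
cmp $t3, 0  (cmp 2,0)
bne again: taken
lw $t6, 0($t4) → $t6=M[8]=0
and $t1, $t1, $t6 → $t1=0&0=0
add $t4, $t4, 4 → $t4=8+4=12
sub $t3, $t3, 2 → $t3=2-2=0
cmp $t3, 0  (cmp 0,0)
bne again: not taken
sw $t1, (8) → M[8]=0
halt.

0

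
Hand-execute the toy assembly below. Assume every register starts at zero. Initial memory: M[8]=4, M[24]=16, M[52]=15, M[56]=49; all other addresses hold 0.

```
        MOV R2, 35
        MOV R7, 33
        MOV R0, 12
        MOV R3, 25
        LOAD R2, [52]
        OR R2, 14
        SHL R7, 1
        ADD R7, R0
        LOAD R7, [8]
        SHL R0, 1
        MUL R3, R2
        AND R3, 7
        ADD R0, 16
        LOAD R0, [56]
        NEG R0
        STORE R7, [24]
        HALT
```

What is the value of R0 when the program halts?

-49

R2=35
R7=33
R0=12
R3=25
R2=M[52]=15
R2=15|14=15
R7=33<<1=66
R7=66+12=78
R7=M[8]=4
R0=12<<1=24
R3=25*15=375
R3=375&7=7
R0=24+16=40
R0=M[56]=49
R0=-(49)=-49
STORE R7, [24] → M[24]=4
halt.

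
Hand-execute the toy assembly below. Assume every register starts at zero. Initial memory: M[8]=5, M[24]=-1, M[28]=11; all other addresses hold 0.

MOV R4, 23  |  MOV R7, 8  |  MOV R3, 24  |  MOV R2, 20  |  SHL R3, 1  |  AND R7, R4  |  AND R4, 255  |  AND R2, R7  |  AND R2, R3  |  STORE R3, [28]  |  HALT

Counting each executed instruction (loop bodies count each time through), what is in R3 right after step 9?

48

MOV R4, 23 → R4=23
MOV R7, 8 → R7=8
MOV R3, 24 → R3=24
MOV R2, 20 → R2=20
SHL R3, 1 → R3=24<<1=48
AND R7, R4 → R7=8&23=0
AND R4, 255 → R4=23&255=23
AND R2, R7 → R2=20&0=0
AND R2, R3 → R2=0&48=0
After step 9: R3 = 48.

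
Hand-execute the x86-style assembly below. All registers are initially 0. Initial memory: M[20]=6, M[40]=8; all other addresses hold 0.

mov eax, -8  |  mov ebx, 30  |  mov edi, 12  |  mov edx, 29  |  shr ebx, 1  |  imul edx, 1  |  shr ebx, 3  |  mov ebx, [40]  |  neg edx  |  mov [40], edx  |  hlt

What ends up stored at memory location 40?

-29

mov eax, -8 → eax=-8
mov ebx, 30 → ebx=30
mov edi, 12 → edi=12
mov edx, 29 → edx=29
shr ebx, 1 → ebx=30>>1=15
imul edx, 1 → edx=29*1=29
shr ebx, 3 → ebx=15>>3=1
mov ebx, [40] → ebx=M[40]=8
neg edx → edx=-(29)=-29
mov [40], edx → M[40]=-29
halt.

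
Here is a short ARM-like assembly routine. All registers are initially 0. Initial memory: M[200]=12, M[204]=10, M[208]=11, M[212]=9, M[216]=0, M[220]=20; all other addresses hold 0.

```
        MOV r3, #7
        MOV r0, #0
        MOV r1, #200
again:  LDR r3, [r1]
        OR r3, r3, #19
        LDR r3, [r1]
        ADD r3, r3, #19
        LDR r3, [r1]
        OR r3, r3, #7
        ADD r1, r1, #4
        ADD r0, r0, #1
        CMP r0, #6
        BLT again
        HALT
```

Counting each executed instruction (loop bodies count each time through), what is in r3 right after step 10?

15

r3=7
r0=0
r1=200
r3=M[200]=12
r3=12|19=31
r3=M[200]=12
r3=12+19=31
r3=M[200]=12
r3=12|7=15
r1=200+4=204
After step 10: r3 = 15.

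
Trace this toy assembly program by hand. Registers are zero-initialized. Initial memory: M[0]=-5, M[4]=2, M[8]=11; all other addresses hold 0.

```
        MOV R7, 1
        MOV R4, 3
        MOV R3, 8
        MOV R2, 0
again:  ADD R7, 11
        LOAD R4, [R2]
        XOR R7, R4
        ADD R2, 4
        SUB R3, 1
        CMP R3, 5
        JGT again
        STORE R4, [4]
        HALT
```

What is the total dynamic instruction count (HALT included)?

27

after MOV R7, 1: R7=1
after MOV R4, 3: R4=3
after MOV R3, 8: R3=8
after MOV R2, 0: R2=0
after ADD R7, 11: R7=1+11=12
after LOAD R4, [R2]: R4=M[0]=-5
after XOR R7, R4: R7=12^(-5)=-9
after ADD R2, 4: R2=0+4=4
after SUB R3, 1: R3=8-1=7
CMP R3, 5  (cmp 7,5)
JGT again: taken
after ADD R7, 11: R7=(-9)+11=2
after LOAD R4, [R2]: R4=M[4]=2
after XOR R7, R4: R7=2^2=0
after ADD R2, 4: R2=4+4=8
after SUB R3, 1: R3=7-1=6
CMP R3, 5  (cmp 6,5)
JGT again: taken
after ADD R7, 11: R7=0+11=11
after LOAD R4, [R2]: R4=M[8]=11
after XOR R7, R4: R7=11^11=0
after ADD R2, 4: R2=8+4=12
after SUB R3, 1: R3=6-1=5
CMP R3, 5  (cmp 5,5)
JGT again: not taken
STORE R4, [4] → M[4]=11
halt.
Total executed instructions: 27.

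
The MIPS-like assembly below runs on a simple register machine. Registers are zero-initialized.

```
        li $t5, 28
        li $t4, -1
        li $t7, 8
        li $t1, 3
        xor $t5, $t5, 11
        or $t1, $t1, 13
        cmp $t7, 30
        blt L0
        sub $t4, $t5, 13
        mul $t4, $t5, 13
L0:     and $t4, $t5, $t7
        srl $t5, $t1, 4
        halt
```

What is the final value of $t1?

li $t5, 28 → $t5=28
li $t4, -1 → $t4=-1
li $t7, 8 → $t7=8
li $t1, 3 → $t1=3
xor $t5, $t5, 11 → $t5=28^11=23
or $t1, $t1, 13 → $t1=3|13=15
cmp $t7, 30  (cmp 8,30)
blt L0: taken
and $t4, $t5, $t7 → $t4=23&8=0
srl $t5, $t1, 4 → $t5=15>>4=0
halt.

15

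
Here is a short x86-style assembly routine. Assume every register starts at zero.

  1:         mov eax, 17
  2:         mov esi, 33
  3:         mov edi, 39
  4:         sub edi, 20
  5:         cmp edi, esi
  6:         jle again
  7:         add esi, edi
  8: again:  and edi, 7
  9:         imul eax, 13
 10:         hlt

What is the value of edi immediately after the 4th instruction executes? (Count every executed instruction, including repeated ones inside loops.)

after mov eax, 17: eax=17
after mov esi, 33: esi=33
after mov edi, 39: edi=39
after sub edi, 20: edi=39-20=19
After step 4: edi = 19.

19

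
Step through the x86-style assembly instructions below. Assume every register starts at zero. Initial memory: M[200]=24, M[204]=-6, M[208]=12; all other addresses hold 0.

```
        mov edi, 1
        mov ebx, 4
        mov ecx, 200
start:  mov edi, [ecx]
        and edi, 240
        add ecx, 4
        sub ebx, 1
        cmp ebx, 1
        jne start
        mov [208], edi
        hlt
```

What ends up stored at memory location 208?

mov edi, 1 → edi=1
mov ebx, 4 → ebx=4
mov ecx, 200 → ecx=200
mov edi, [ecx] → edi=M[200]=24
and edi, 240 → edi=24&240=16
add ecx, 4 → ecx=200+4=204
sub ebx, 1 → ebx=4-1=3
cmp ebx, 1  (cmp 3,1)
jne start: taken
mov edi, [ecx] → edi=M[204]=-6
and edi, 240 → edi=(-6)&240=240
add ecx, 4 → ecx=204+4=208
sub ebx, 1 → ebx=3-1=2
cmp ebx, 1  (cmp 2,1)
jne start: taken
mov edi, [ecx] → edi=M[208]=12
and edi, 240 → edi=12&240=0
add ecx, 4 → ecx=208+4=212
sub ebx, 1 → ebx=2-1=1
cmp ebx, 1  (cmp 1,1)
jne start: not taken
mov [208], edi → M[208]=0
halt.

0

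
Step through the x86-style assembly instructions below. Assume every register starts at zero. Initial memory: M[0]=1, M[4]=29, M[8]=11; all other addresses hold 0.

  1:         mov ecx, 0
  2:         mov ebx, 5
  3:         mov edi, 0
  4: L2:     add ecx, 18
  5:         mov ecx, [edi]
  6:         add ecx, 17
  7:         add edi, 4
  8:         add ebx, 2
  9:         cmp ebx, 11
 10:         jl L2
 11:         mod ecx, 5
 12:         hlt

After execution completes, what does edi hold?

12

ecx=0
ebx=5
edi=0
ecx=0+18=18
ecx=M[0]=1
ecx=1+17=18
edi=0+4=4
ebx=5+2=7
cmp ebx, 11  (cmp 7,11)
jl L2: taken
ecx=18+18=36
ecx=M[4]=29
ecx=29+17=46
edi=4+4=8
ebx=7+2=9
cmp ebx, 11  (cmp 9,11)
jl L2: taken
ecx=46+18=64
ecx=M[8]=11
ecx=11+17=28
edi=8+4=12
ebx=9+2=11
cmp ebx, 11  (cmp 11,11)
jl L2: not taken
ecx=28%5=3
halt.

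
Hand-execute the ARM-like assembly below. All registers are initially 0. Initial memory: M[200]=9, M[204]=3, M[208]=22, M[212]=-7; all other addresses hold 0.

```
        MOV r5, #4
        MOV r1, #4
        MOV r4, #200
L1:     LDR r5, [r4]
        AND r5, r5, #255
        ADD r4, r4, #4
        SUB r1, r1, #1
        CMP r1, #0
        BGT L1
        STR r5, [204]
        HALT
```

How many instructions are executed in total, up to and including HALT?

29

r5=4
r1=4
r4=200
r5=M[200]=9
r5=9&255=9
r4=200+4=204
r1=4-1=3
CMP r1, #0  (cmp 3,0)
BGT L1: taken
r5=M[204]=3
r5=3&255=3
r4=204+4=208
r1=3-1=2
CMP r1, #0  (cmp 2,0)
BGT L1: taken
r5=M[208]=22
r5=22&255=22
r4=208+4=212
r1=2-1=1
CMP r1, #0  (cmp 1,0)
BGT L1: taken
r5=M[212]=-7
r5=(-7)&255=249
r4=212+4=216
r1=1-1=0
CMP r1, #0  (cmp 0,0)
BGT L1: not taken
STR r5, [204] → M[204]=249
halt.
Total executed instructions: 29.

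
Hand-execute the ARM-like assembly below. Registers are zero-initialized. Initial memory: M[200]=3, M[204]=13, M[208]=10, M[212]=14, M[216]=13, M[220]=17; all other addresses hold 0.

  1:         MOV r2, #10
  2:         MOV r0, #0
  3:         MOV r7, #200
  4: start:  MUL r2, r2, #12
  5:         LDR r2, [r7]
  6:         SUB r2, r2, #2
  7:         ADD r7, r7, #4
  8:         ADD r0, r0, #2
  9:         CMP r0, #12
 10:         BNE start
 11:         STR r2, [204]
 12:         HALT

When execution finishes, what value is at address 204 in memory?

MOV r2, #10 → r2=10
MOV r0, #0 → r0=0
MOV r7, #200 → r7=200
MUL r2, r2, #12 → r2=10*12=120
LDR r2, [r7] → r2=M[200]=3
SUB r2, r2, #2 → r2=3-2=1
ADD r7, r7, #4 → r7=200+4=204
ADD r0, r0, #2 → r0=0+2=2
CMP r0, #12  (cmp 2,12)
BNE start: taken
MUL r2, r2, #12 → r2=1*12=12
LDR r2, [r7] → r2=M[204]=13
SUB r2, r2, #2 → r2=13-2=11
ADD r7, r7, #4 → r7=204+4=208
ADD r0, r0, #2 → r0=2+2=4
CMP r0, #12  (cmp 4,12)
BNE start: taken
MUL r2, r2, #12 → r2=11*12=132
LDR r2, [r7] → r2=M[208]=10
SUB r2, r2, #2 → r2=10-2=8
ADD r7, r7, #4 → r7=208+4=212
ADD r0, r0, #2 → r0=4+2=6
CMP r0, #12  (cmp 6,12)
BNE start: taken
MUL r2, r2, #12 → r2=8*12=96
LDR r2, [r7] → r2=M[212]=14
SUB r2, r2, #2 → r2=14-2=12
ADD r7, r7, #4 → r7=212+4=216
ADD r0, r0, #2 → r0=6+2=8
CMP r0, #12  (cmp 8,12)
BNE start: taken
MUL r2, r2, #12 → r2=12*12=144
LDR r2, [r7] → r2=M[216]=13
SUB r2, r2, #2 → r2=13-2=11
ADD r7, r7, #4 → r7=216+4=220
ADD r0, r0, #2 → r0=8+2=10
CMP r0, #12  (cmp 10,12)
BNE start: taken
MUL r2, r2, #12 → r2=11*12=132
LDR r2, [r7] → r2=M[220]=17
SUB r2, r2, #2 → r2=17-2=15
ADD r7, r7, #4 → r7=220+4=224
ADD r0, r0, #2 → r0=10+2=12
CMP r0, #12  (cmp 12,12)
BNE start: not taken
STR r2, [204] → M[204]=15
halt.

15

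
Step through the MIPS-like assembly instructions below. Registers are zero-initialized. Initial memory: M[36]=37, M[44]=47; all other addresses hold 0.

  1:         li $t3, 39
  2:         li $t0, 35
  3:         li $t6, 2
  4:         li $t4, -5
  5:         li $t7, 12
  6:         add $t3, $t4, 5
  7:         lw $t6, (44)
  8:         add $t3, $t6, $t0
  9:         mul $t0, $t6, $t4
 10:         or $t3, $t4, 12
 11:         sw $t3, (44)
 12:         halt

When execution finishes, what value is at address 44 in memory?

after li $t3, 39: $t3=39
after li $t0, 35: $t0=35
after li $t6, 2: $t6=2
after li $t4, -5: $t4=-5
after li $t7, 12: $t7=12
after add $t3, $t4, 5: $t3=(-5)+5=0
after lw $t6, (44): $t6=M[44]=47
after add $t3, $t6, $t0: $t3=47+35=82
after mul $t0, $t6, $t4: $t0=47*(-5)=-235
after or $t3, $t4, 12: $t3=(-5)|12=-1
sw $t3, (44) → M[44]=-1
halt.

-1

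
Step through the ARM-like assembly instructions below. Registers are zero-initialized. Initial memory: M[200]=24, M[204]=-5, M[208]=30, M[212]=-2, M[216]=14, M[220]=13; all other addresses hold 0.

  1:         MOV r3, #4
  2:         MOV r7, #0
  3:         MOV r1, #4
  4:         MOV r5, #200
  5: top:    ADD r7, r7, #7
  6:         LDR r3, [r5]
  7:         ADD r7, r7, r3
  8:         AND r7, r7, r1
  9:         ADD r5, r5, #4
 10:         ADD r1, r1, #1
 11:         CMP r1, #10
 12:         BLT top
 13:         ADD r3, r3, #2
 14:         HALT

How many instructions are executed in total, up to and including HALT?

54

r3=4
r7=0
r1=4
r5=200
r7=0+7=7
r3=M[200]=24
r7=7+24=31
r7=31&4=4
r5=200+4=204
r1=4+1=5
CMP r1, #10  (cmp 5,10)
BLT top: taken
r7=4+7=11
r3=M[204]=-5
r7=11+(-5)=6
r7=6&5=4
r5=204+4=208
r1=5+1=6
CMP r1, #10  (cmp 6,10)
BLT top: taken
r7=4+7=11
r3=M[208]=30
r7=11+30=41
r7=41&6=0
r5=208+4=212
r1=6+1=7
CMP r1, #10  (cmp 7,10)
BLT top: taken
r7=0+7=7
r3=M[212]=-2
r7=7+(-2)=5
r7=5&7=5
r5=212+4=216
r1=7+1=8
CMP r1, #10  (cmp 8,10)
BLT top: taken
r7=5+7=12
r3=M[216]=14
r7=12+14=26
r7=26&8=8
r5=216+4=220
r1=8+1=9
CMP r1, #10  (cmp 9,10)
BLT top: taken
r7=8+7=15
r3=M[220]=13
r7=15+13=28
r7=28&9=8
r5=220+4=224
r1=9+1=10
CMP r1, #10  (cmp 10,10)
BLT top: not taken
r3=13+2=15
halt.
Total executed instructions: 54.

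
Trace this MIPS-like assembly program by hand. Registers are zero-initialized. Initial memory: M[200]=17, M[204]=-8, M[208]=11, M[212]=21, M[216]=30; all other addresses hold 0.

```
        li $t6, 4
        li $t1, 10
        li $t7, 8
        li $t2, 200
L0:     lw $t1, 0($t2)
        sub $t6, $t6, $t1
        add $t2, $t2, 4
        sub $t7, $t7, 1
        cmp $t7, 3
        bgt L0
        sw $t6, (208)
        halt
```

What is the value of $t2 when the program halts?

$t6=4
$t1=10
$t7=8
$t2=200
$t1=M[200]=17
$t6=4-17=-13
$t2=200+4=204
$t7=8-1=7
cmp $t7, 3  (cmp 7,3)
bgt L0: taken
$t1=M[204]=-8
$t6=(-13)-(-8)=-5
$t2=204+4=208
$t7=7-1=6
cmp $t7, 3  (cmp 6,3)
bgt L0: taken
$t1=M[208]=11
$t6=(-5)-11=-16
$t2=208+4=212
$t7=6-1=5
cmp $t7, 3  (cmp 5,3)
bgt L0: taken
$t1=M[212]=21
$t6=(-16)-21=-37
$t2=212+4=216
$t7=5-1=4
cmp $t7, 3  (cmp 4,3)
bgt L0: taken
$t1=M[216]=30
$t6=(-37)-30=-67
$t2=216+4=220
$t7=4-1=3
cmp $t7, 3  (cmp 3,3)
bgt L0: not taken
sw $t6, (208) → M[208]=-67
halt.

220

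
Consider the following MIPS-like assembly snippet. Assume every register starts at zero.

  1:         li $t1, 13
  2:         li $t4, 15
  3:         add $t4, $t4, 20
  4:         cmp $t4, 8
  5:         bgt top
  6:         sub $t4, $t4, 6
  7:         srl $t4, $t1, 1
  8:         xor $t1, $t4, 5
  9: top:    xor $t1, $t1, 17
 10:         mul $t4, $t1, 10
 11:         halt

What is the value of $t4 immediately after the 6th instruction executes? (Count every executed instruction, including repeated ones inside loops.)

after li $t1, 13: $t1=13
after li $t4, 15: $t4=15
after add $t4, $t4, 20: $t4=15+20=35
cmp $t4, 8  (cmp 35,8)
bgt top: taken
after xor $t1, $t1, 17: $t1=13^17=28
After step 6: $t4 = 35.

35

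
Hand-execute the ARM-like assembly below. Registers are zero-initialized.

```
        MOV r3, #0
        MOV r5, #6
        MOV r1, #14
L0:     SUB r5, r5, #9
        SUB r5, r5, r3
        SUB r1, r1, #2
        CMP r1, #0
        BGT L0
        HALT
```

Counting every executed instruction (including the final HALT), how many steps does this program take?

39

r3=0
r5=6
r1=14
r5=6-9=-3
r5=(-3)-0=-3
r1=14-2=12
CMP r1, #0  (cmp 12,0)
BGT L0: taken
r5=(-3)-9=-12
r5=(-12)-0=-12
r1=12-2=10
CMP r1, #0  (cmp 10,0)
BGT L0: taken
r5=(-12)-9=-21
r5=(-21)-0=-21
r1=10-2=8
CMP r1, #0  (cmp 8,0)
BGT L0: taken
r5=(-21)-9=-30
r5=(-30)-0=-30
r1=8-2=6
CMP r1, #0  (cmp 6,0)
BGT L0: taken
r5=(-30)-9=-39
r5=(-39)-0=-39
r1=6-2=4
CMP r1, #0  (cmp 4,0)
BGT L0: taken
r5=(-39)-9=-48
r5=(-48)-0=-48
r1=4-2=2
CMP r1, #0  (cmp 2,0)
BGT L0: taken
r5=(-48)-9=-57
r5=(-57)-0=-57
r1=2-2=0
CMP r1, #0  (cmp 0,0)
BGT L0: not taken
halt.
Total executed instructions: 39.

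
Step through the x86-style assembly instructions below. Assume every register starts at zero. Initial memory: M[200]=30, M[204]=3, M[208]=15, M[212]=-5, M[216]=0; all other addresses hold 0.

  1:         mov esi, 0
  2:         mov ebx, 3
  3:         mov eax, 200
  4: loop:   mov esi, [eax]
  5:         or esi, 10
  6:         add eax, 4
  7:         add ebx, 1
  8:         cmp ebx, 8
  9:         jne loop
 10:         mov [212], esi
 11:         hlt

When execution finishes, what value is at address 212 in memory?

10

after mov esi, 0: esi=0
after mov ebx, 3: ebx=3
after mov eax, 200: eax=200
after mov esi, [eax]: esi=M[200]=30
after or esi, 10: esi=30|10=30
after add eax, 4: eax=200+4=204
after add ebx, 1: ebx=3+1=4
cmp ebx, 8  (cmp 4,8)
jne loop: taken
after mov esi, [eax]: esi=M[204]=3
after or esi, 10: esi=3|10=11
after add eax, 4: eax=204+4=208
after add ebx, 1: ebx=4+1=5
cmp ebx, 8  (cmp 5,8)
jne loop: taken
after mov esi, [eax]: esi=M[208]=15
after or esi, 10: esi=15|10=15
after add eax, 4: eax=208+4=212
after add ebx, 1: ebx=5+1=6
cmp ebx, 8  (cmp 6,8)
jne loop: taken
after mov esi, [eax]: esi=M[212]=-5
after or esi, 10: esi=(-5)|10=-5
after add eax, 4: eax=212+4=216
after add ebx, 1: ebx=6+1=7
cmp ebx, 8  (cmp 7,8)
jne loop: taken
after mov esi, [eax]: esi=M[216]=0
after or esi, 10: esi=0|10=10
after add eax, 4: eax=216+4=220
after add ebx, 1: ebx=7+1=8
cmp ebx, 8  (cmp 8,8)
jne loop: not taken
mov [212], esi → M[212]=10
halt.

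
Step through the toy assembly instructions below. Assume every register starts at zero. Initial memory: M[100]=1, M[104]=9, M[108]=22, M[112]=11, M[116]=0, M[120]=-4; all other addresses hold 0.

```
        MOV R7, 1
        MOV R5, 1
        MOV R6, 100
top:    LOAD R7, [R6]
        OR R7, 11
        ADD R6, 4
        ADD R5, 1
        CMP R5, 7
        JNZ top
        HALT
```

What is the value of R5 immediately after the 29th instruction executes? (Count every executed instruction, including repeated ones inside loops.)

5

MOV R7, 1 → R7=1
MOV R5, 1 → R5=1
MOV R6, 100 → R6=100
LOAD R7, [R6] → R7=M[100]=1
OR R7, 11 → R7=1|11=11
ADD R6, 4 → R6=100+4=104
ADD R5, 1 → R5=1+1=2
CMP R5, 7  (cmp 2,7)
JNZ top: taken
LOAD R7, [R6] → R7=M[104]=9
OR R7, 11 → R7=9|11=11
ADD R6, 4 → R6=104+4=108
ADD R5, 1 → R5=2+1=3
CMP R5, 7  (cmp 3,7)
JNZ top: taken
LOAD R7, [R6] → R7=M[108]=22
OR R7, 11 → R7=22|11=31
ADD R6, 4 → R6=108+4=112
ADD R5, 1 → R5=3+1=4
CMP R5, 7  (cmp 4,7)
JNZ top: taken
LOAD R7, [R6] → R7=M[112]=11
OR R7, 11 → R7=11|11=11
ADD R6, 4 → R6=112+4=116
ADD R5, 1 → R5=4+1=5
CMP R5, 7  (cmp 5,7)
JNZ top: taken
LOAD R7, [R6] → R7=M[116]=0
OR R7, 11 → R7=0|11=11
After step 29: R5 = 5.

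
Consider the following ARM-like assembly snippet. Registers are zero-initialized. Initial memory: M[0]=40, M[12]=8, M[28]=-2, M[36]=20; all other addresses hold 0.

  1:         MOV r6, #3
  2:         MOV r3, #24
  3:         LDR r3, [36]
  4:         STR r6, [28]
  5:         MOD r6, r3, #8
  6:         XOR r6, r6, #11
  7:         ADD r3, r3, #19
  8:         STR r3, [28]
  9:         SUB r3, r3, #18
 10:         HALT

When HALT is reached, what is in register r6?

MOV r6, #3 → r6=3
MOV r3, #24 → r3=24
LDR r3, [36] → r3=M[36]=20
STR r6, [28] → M[28]=3
MOD r6, r3, #8 → r6=20%8=4
XOR r6, r6, #11 → r6=4^11=15
ADD r3, r3, #19 → r3=20+19=39
STR r3, [28] → M[28]=39
SUB r3, r3, #18 → r3=39-18=21
halt.

15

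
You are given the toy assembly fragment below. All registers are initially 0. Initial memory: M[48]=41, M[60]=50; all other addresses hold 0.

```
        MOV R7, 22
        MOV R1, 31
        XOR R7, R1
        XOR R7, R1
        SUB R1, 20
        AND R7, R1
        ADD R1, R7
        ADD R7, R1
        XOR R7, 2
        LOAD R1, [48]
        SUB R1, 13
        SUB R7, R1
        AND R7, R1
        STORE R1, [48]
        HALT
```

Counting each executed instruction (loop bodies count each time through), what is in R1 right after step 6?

MOV R7, 22 → R7=22
MOV R1, 31 → R1=31
XOR R7, R1 → R7=22^31=9
XOR R7, R1 → R7=9^31=22
SUB R1, 20 → R1=31-20=11
AND R7, R1 → R7=22&11=2
After step 6: R1 = 11.

11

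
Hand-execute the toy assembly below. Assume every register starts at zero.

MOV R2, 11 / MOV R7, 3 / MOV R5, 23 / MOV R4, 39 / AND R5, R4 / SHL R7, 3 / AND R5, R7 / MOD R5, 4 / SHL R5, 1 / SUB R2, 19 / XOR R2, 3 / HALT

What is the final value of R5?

MOV R2, 11 → R2=11
MOV R7, 3 → R7=3
MOV R5, 23 → R5=23
MOV R4, 39 → R4=39
AND R5, R4 → R5=23&39=7
SHL R7, 3 → R7=3<<3=24
AND R5, R7 → R5=7&24=0
MOD R5, 4 → R5=0%4=0
SHL R5, 1 → R5=0<<1=0
SUB R2, 19 → R2=11-19=-8
XOR R2, 3 → R2=(-8)^3=-5
halt.

0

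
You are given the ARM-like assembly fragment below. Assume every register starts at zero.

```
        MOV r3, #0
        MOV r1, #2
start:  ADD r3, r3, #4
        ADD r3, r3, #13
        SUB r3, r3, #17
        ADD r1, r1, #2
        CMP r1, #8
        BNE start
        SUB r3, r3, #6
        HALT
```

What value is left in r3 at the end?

-6

MOV r3, #0 → r3=0
MOV r1, #2 → r1=2
ADD r3, r3, #4 → r3=0+4=4
ADD r3, r3, #13 → r3=4+13=17
SUB r3, r3, #17 → r3=17-17=0
ADD r1, r1, #2 → r1=2+2=4
CMP r1, #8  (cmp 4,8)
BNE start: taken
ADD r3, r3, #4 → r3=0+4=4
ADD r3, r3, #13 → r3=4+13=17
SUB r3, r3, #17 → r3=17-17=0
ADD r1, r1, #2 → r1=4+2=6
CMP r1, #8  (cmp 6,8)
BNE start: taken
ADD r3, r3, #4 → r3=0+4=4
ADD r3, r3, #13 → r3=4+13=17
SUB r3, r3, #17 → r3=17-17=0
ADD r1, r1, #2 → r1=6+2=8
CMP r1, #8  (cmp 8,8)
BNE start: not taken
SUB r3, r3, #6 → r3=0-6=-6
halt.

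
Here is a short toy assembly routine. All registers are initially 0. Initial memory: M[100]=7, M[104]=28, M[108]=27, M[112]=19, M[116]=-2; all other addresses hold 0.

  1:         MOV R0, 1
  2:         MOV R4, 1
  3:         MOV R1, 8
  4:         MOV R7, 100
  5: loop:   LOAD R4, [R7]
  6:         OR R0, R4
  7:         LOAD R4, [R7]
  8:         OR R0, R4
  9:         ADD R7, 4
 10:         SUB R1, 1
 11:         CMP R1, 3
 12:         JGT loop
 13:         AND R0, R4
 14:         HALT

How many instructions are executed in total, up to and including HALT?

R0=1
R4=1
R1=8
R7=100
R4=M[100]=7
R0=1|7=7
R4=M[100]=7
R0=7|7=7
R7=100+4=104
R1=8-1=7
CMP R1, 3  (cmp 7,3)
JGT loop: taken
R4=M[104]=28
R0=7|28=31
R4=M[104]=28
R0=31|28=31
R7=104+4=108
R1=7-1=6
CMP R1, 3  (cmp 6,3)
JGT loop: taken
R4=M[108]=27
R0=31|27=31
R4=M[108]=27
R0=31|27=31
R7=108+4=112
R1=6-1=5
CMP R1, 3  (cmp 5,3)
JGT loop: taken
R4=M[112]=19
R0=31|19=31
R4=M[112]=19
R0=31|19=31
R7=112+4=116
R1=5-1=4
CMP R1, 3  (cmp 4,3)
JGT loop: taken
R4=M[116]=-2
R0=31|(-2)=-1
R4=M[116]=-2
R0=(-1)|(-2)=-1
R7=116+4=120
R1=4-1=3
CMP R1, 3  (cmp 3,3)
JGT loop: not taken
R0=(-1)&(-2)=-2
halt.
Total executed instructions: 46.

46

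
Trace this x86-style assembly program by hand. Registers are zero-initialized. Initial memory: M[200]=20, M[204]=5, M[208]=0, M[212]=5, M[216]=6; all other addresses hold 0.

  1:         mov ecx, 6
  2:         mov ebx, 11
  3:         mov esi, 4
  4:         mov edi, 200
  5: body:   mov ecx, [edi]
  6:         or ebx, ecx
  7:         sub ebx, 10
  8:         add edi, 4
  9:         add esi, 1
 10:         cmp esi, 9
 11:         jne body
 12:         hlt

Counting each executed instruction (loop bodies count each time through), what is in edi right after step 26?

212

after mov ecx, 6: ecx=6
after mov ebx, 11: ebx=11
after mov esi, 4: esi=4
after mov edi, 200: edi=200
after mov ecx, [edi]: ecx=M[200]=20
after or ebx, ecx: ebx=11|20=31
after sub ebx, 10: ebx=31-10=21
after add edi, 4: edi=200+4=204
after add esi, 1: esi=4+1=5
cmp esi, 9  (cmp 5,9)
jne body: taken
after mov ecx, [edi]: ecx=M[204]=5
after or ebx, ecx: ebx=21|5=21
after sub ebx, 10: ebx=21-10=11
after add edi, 4: edi=204+4=208
after add esi, 1: esi=5+1=6
cmp esi, 9  (cmp 6,9)
jne body: taken
after mov ecx, [edi]: ecx=M[208]=0
after or ebx, ecx: ebx=11|0=11
after sub ebx, 10: ebx=11-10=1
after add edi, 4: edi=208+4=212
after add esi, 1: esi=6+1=7
cmp esi, 9  (cmp 7,9)
jne body: taken
after mov ecx, [edi]: ecx=M[212]=5
After step 26: edi = 212.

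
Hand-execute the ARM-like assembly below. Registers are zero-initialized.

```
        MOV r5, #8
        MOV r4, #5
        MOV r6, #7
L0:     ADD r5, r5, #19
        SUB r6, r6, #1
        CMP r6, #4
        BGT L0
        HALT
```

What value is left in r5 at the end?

after MOV r5, #8: r5=8
after MOV r4, #5: r4=5
after MOV r6, #7: r6=7
after ADD r5, r5, #19: r5=8+19=27
after SUB r6, r6, #1: r6=7-1=6
CMP r6, #4  (cmp 6,4)
BGT L0: taken
after ADD r5, r5, #19: r5=27+19=46
after SUB r6, r6, #1: r6=6-1=5
CMP r6, #4  (cmp 5,4)
BGT L0: taken
after ADD r5, r5, #19: r5=46+19=65
after SUB r6, r6, #1: r6=5-1=4
CMP r6, #4  (cmp 4,4)
BGT L0: not taken
halt.

65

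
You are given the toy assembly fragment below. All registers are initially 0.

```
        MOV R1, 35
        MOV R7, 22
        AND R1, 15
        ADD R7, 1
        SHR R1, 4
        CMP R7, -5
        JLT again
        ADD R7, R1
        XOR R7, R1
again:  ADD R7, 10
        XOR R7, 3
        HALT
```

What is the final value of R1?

0

MOV R1, 35 → R1=35
MOV R7, 22 → R7=22
AND R1, 15 → R1=35&15=3
ADD R7, 1 → R7=22+1=23
SHR R1, 4 → R1=3>>4=0
CMP R7, -5  (cmp 23,-5)
JLT again: not taken
ADD R7, R1 → R7=23+0=23
XOR R7, R1 → R7=23^0=23
ADD R7, 10 → R7=23+10=33
XOR R7, 3 → R7=33^3=34
halt.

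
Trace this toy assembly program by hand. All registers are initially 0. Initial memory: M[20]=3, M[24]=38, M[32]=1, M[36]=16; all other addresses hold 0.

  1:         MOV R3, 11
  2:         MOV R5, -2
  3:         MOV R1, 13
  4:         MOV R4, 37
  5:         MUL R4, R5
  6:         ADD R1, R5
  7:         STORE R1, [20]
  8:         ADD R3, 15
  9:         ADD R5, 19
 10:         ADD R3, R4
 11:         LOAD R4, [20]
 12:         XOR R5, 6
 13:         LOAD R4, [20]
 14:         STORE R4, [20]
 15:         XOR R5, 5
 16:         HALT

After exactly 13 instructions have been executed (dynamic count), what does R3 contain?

-48

R3=11
R5=-2
R1=13
R4=37
R4=37*(-2)=-74
R1=13+(-2)=11
STORE R1, [20] → M[20]=11
R3=11+15=26
R5=(-2)+19=17
R3=26+(-74)=-48
R4=M[20]=11
R5=17^6=23
R4=M[20]=11
After step 13: R3 = -48.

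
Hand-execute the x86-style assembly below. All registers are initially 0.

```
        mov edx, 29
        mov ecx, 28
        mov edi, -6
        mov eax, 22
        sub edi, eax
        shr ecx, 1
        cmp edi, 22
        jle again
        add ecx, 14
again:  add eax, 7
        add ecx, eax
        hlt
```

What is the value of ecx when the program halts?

43

edx=29
ecx=28
edi=-6
eax=22
edi=(-6)-22=-28
ecx=28>>1=14
cmp edi, 22  (cmp -28,22)
jle again: taken
eax=22+7=29
ecx=14+29=43
halt.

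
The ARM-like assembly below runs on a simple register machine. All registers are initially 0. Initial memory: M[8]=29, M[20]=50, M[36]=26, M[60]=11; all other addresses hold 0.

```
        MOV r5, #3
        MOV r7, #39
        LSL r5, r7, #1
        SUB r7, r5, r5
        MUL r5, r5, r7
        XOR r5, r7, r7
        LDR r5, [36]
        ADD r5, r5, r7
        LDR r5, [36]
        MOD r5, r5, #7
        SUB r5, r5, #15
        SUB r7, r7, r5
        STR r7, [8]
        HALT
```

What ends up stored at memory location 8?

10

MOV r5, #3 → r5=3
MOV r7, #39 → r7=39
LSL r5, r7, #1 → r5=39<<1=78
SUB r7, r5, r5 → r7=78-78=0
MUL r5, r5, r7 → r5=78*0=0
XOR r5, r7, r7 → r5=0^0=0
LDR r5, [36] → r5=M[36]=26
ADD r5, r5, r7 → r5=26+0=26
LDR r5, [36] → r5=M[36]=26
MOD r5, r5, #7 → r5=26%7=5
SUB r5, r5, #15 → r5=5-15=-10
SUB r7, r7, r5 → r7=0-(-10)=10
STR r7, [8] → M[8]=10
halt.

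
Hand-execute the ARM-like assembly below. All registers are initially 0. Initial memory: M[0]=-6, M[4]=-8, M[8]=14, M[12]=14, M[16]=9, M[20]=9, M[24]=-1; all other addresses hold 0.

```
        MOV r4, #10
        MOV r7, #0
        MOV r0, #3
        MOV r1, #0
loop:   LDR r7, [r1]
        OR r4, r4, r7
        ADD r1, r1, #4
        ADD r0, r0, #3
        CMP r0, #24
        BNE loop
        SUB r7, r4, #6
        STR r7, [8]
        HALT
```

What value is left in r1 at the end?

28

r4=10
r7=0
r0=3
r1=0
r7=M[0]=-6
r4=10|(-6)=-6
r1=0+4=4
r0=3+3=6
CMP r0, #24  (cmp 6,24)
BNE loop: taken
r7=M[4]=-8
r4=(-6)|(-8)=-6
r1=4+4=8
r0=6+3=9
CMP r0, #24  (cmp 9,24)
BNE loop: taken
r7=M[8]=14
r4=(-6)|14=-2
r1=8+4=12
r0=9+3=12
CMP r0, #24  (cmp 12,24)
BNE loop: taken
r7=M[12]=14
r4=(-2)|14=-2
r1=12+4=16
r0=12+3=15
CMP r0, #24  (cmp 15,24)
BNE loop: taken
r7=M[16]=9
r4=(-2)|9=-1
r1=16+4=20
r0=15+3=18
CMP r0, #24  (cmp 18,24)
BNE loop: taken
r7=M[20]=9
r4=(-1)|9=-1
r1=20+4=24
r0=18+3=21
CMP r0, #24  (cmp 21,24)
BNE loop: taken
r7=M[24]=-1
r4=(-1)|(-1)=-1
r1=24+4=28
r0=21+3=24
CMP r0, #24  (cmp 24,24)
BNE loop: not taken
r7=(-1)-6=-7
STR r7, [8] → M[8]=-7
halt.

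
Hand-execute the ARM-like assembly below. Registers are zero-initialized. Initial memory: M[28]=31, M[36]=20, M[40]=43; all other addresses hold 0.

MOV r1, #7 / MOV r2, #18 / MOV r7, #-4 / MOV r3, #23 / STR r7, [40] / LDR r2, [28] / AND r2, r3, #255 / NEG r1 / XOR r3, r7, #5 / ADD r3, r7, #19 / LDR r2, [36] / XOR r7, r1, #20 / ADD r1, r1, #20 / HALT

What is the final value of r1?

13

r1=7
r2=18
r7=-4
r3=23
STR r7, [40] → M[40]=-4
r2=M[28]=31
r2=23&255=23
r1=-(7)=-7
r3=(-4)^5=-7
r3=(-4)+19=15
r2=M[36]=20
r7=(-7)^20=-19
r1=(-7)+20=13
halt.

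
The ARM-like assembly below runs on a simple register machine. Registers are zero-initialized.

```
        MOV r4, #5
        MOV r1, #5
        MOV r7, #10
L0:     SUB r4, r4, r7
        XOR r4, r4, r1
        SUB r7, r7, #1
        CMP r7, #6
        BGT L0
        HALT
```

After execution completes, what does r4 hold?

-29

after MOV r4, #5: r4=5
after MOV r1, #5: r1=5
after MOV r7, #10: r7=10
after SUB r4, r4, r7: r4=5-10=-5
after XOR r4, r4, r1: r4=(-5)^5=-2
after SUB r7, r7, #1: r7=10-1=9
CMP r7, #6  (cmp 9,6)
BGT L0: taken
after SUB r4, r4, r7: r4=(-2)-9=-11
after XOR r4, r4, r1: r4=(-11)^5=-16
after SUB r7, r7, #1: r7=9-1=8
CMP r7, #6  (cmp 8,6)
BGT L0: taken
after SUB r4, r4, r7: r4=(-16)-8=-24
after XOR r4, r4, r1: r4=(-24)^5=-19
after SUB r7, r7, #1: r7=8-1=7
CMP r7, #6  (cmp 7,6)
BGT L0: taken
after SUB r4, r4, r7: r4=(-19)-7=-26
after XOR r4, r4, r1: r4=(-26)^5=-29
after SUB r7, r7, #1: r7=7-1=6
CMP r7, #6  (cmp 6,6)
BGT L0: not taken
halt.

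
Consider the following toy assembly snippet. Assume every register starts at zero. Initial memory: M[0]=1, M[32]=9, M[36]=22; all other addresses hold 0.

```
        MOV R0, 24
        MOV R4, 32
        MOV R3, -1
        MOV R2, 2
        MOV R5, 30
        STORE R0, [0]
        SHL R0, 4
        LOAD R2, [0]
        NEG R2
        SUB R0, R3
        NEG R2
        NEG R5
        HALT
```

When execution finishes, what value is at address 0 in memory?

MOV R0, 24 → R0=24
MOV R4, 32 → R4=32
MOV R3, -1 → R3=-1
MOV R2, 2 → R2=2
MOV R5, 30 → R5=30
STORE R0, [0] → M[0]=24
SHL R0, 4 → R0=24<<4=384
LOAD R2, [0] → R2=M[0]=24
NEG R2 → R2=-(24)=-24
SUB R0, R3 → R0=384-(-1)=385
NEG R2 → R2=-(-24)=24
NEG R5 → R5=-(30)=-30
halt.

24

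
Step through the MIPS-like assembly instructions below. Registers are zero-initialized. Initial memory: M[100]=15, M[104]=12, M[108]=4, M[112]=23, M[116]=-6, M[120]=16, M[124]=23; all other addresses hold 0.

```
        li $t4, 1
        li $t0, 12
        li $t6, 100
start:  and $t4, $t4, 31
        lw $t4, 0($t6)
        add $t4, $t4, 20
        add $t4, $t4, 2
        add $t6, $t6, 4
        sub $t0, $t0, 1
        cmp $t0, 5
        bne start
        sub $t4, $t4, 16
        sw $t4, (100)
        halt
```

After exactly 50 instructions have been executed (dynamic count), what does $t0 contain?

6

after li $t4, 1: $t4=1
after li $t0, 12: $t0=12
after li $t6, 100: $t6=100
after and $t4, $t4, 31: $t4=1&31=1
after lw $t4, 0($t6): $t4=M[100]=15
after add $t4, $t4, 20: $t4=15+20=35
after add $t4, $t4, 2: $t4=35+2=37
after add $t6, $t6, 4: $t6=100+4=104
after sub $t0, $t0, 1: $t0=12-1=11
cmp $t0, 5  (cmp 11,5)
bne start: taken
after and $t4, $t4, 31: $t4=37&31=5
after lw $t4, 0($t6): $t4=M[104]=12
after add $t4, $t4, 20: $t4=12+20=32
after add $t4, $t4, 2: $t4=32+2=34
after add $t6, $t6, 4: $t6=104+4=108
after sub $t0, $t0, 1: $t0=11-1=10
cmp $t0, 5  (cmp 10,5)
bne start: taken
after and $t4, $t4, 31: $t4=34&31=2
after lw $t4, 0($t6): $t4=M[108]=4
after add $t4, $t4, 20: $t4=4+20=24
after add $t4, $t4, 2: $t4=24+2=26
after add $t6, $t6, 4: $t6=108+4=112
after sub $t0, $t0, 1: $t0=10-1=9
cmp $t0, 5  (cmp 9,5)
bne start: taken
after and $t4, $t4, 31: $t4=26&31=26
after lw $t4, 0($t6): $t4=M[112]=23
after add $t4, $t4, 20: $t4=23+20=43
after add $t4, $t4, 2: $t4=43+2=45
after add $t6, $t6, 4: $t6=112+4=116
after sub $t0, $t0, 1: $t0=9-1=8
cmp $t0, 5  (cmp 8,5)
bne start: taken
after and $t4, $t4, 31: $t4=45&31=13
after lw $t4, 0($t6): $t4=M[116]=-6
after add $t4, $t4, 20: $t4=(-6)+20=14
after add $t4, $t4, 2: $t4=14+2=16
after add $t6, $t6, 4: $t6=116+4=120
after sub $t0, $t0, 1: $t0=8-1=7
cmp $t0, 5  (cmp 7,5)
bne start: taken
after and $t4, $t4, 31: $t4=16&31=16
after lw $t4, 0($t6): $t4=M[120]=16
after add $t4, $t4, 20: $t4=16+20=36
after add $t4, $t4, 2: $t4=36+2=38
after add $t6, $t6, 4: $t6=120+4=124
after sub $t0, $t0, 1: $t0=7-1=6
cmp $t0, 5  (cmp 6,5)
After step 50: $t0 = 6.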